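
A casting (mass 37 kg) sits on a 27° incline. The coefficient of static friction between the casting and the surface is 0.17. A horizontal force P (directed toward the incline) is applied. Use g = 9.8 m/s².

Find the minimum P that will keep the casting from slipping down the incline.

P_min ≈ 113 N

The casting tends to slide down (tan θ > μ_s), so at the point of impending slip friction acts up-slope at its limit: f = μ_s N.
Perpendicular to the incline: N = m g cos θ + P sin θ.
Along the incline: P cos θ + μ_s N = m g sin θ, i.e. P cos θ + μ_s (m g cos θ + P sin θ) = m g sin θ.
Solving, P (cos θ + μ_s sin θ) = m g (sin θ − μ_s cos θ), so P = 363×0.3025/0.9682 = 113 N.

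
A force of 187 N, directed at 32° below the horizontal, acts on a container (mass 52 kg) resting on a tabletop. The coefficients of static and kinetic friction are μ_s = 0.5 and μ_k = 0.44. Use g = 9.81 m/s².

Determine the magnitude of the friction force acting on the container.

f ≈ 159 N

The vertical component of P adds to the normal force: N = m g + P sin α = 510.1 + 99.09 = 609.2 N.
The horizontal driving force is P cos α = 158.6 N, so equilibrium needs friction f = 158.6 N.
μ_s N = 0.5 × 609.2 = 304.6 N.
158.6 ≤ 304.6 N → static; friction equals the required 159 N.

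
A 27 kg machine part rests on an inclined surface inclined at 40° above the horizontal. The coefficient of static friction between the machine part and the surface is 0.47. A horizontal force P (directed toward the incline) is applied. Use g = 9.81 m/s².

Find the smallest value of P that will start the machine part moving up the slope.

P ≈ 573 N

At impending motion up the slope, friction acts down-slope at its limit: f = μ_s N.
Perpendicular to the incline: N = m g cos θ + P sin θ.
Along the incline: P cos θ = m g sin θ + μ_s N = m g sin θ + μ_s (m g cos θ + P sin θ).
Solving, P (cos θ − μ_s sin θ) = m g (sin θ + μ_s cos θ), so P = 27×9.81×(sin 40° + 0.47 cos 40°)/(cos 40° − 0.47 sin 40°) = 265×1.003/0.4639 = 573 N.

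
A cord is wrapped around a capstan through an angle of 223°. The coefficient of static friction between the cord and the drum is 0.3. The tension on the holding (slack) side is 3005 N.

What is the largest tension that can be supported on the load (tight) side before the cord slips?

At impending slip the capstan equation gives T₂/T₁ = e^{μβ} with β in radians.
β = 223° × π/180 = 3.892 rad.
e^{μβ} = e^{0.3×3.892} = 3.214.
T₂ = T₁ · e^{μβ} = 3005 × 3.214 = 9660 N.

T_max ≈ 9660 N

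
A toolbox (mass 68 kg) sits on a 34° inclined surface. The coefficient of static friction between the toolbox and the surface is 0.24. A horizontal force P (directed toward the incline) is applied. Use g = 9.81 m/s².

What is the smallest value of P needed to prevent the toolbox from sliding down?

P_min ≈ 249 N

The toolbox tends to slide down (tan θ > μ_s), so at the point of impending slip friction acts up-slope at its limit: f = μ_s N.
Perpendicular to the incline: N = m g cos θ + P sin θ.
Along the incline: P cos θ + μ_s N = m g sin θ, i.e. P cos θ + μ_s (m g cos θ + P sin θ) = m g sin θ.
Solving, P (cos θ + μ_s sin θ) = m g (sin θ − μ_s cos θ), so P = 667×0.3602/0.9632 = 249 N.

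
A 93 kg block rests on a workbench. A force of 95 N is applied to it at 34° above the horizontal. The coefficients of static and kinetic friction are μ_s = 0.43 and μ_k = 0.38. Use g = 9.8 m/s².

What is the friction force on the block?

f ≈ 78.8 N

Vertical equilibrium gives N = m g − P sin α = 858.3 N.
Horizontally, friction must balance P cos α = 78.76 N.
μ_s N = 0.43 × 858.3 = 369.1 N.
Since 78.76 N does not exceed the limit, the block stays at rest and f = 78.8 N.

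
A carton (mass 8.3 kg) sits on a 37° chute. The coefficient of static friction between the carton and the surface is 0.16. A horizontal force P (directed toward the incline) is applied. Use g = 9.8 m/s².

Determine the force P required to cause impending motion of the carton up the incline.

P ≈ 84.5 N

At impending motion up the slope, friction acts down-slope at its limit: f = μ_s N.
Perpendicular to the incline: N = m g cos θ + P sin θ.
Along the incline: P cos θ = m g sin θ + μ_s N = m g sin θ + μ_s (m g cos θ + P sin θ).
Solving, P (cos θ − μ_s sin θ) = m g (sin θ + μ_s cos θ), so P = 8.3×9.8×(sin 37° + 0.16 cos 37°)/(cos 37° − 0.16 sin 37°) = 81.3×0.7296/0.7023 = 84.5 N.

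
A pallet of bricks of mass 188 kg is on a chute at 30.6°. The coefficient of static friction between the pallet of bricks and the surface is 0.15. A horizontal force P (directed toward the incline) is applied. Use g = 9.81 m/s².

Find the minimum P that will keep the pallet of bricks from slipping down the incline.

P_min ≈ 748 N

The pallet of bricks tends to slide down (tan θ > μ_s), so at the point of impending slip friction acts up-slope at its limit: f = μ_s N.
Perpendicular to the incline: N = m g cos θ + P sin θ.
Along the incline: P cos θ + μ_s N = m g sin θ, i.e. P cos θ + μ_s (m g cos θ + P sin θ) = m g sin θ.
Solving, P (cos θ + μ_s sin θ) = m g (sin θ − μ_s cos θ), so P = 1840×0.3799/0.9371 = 748 N.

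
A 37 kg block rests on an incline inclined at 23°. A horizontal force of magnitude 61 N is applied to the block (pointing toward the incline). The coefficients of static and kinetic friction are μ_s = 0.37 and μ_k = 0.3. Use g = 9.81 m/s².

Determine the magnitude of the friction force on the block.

f ≈ 85.7 N (up the incline)

Resolve perpendicular to the incline: N = m g cos θ + P sin θ = 37×9.81×cos 23° + 61×sin 23° = 358 N.
Along the incline, the net driving force (taking up-slope positive) is P cos θ − m g sin θ = 56.15 − 141.8 = -85.67 N, so equilibrium requires friction f = 85.67 N (up-slope).
The limit of static friction is μ_s N = 132.4 N.
|f_req| = 85.67 ≤ 132.4 N → the block is in equilibrium; friction equals the required value.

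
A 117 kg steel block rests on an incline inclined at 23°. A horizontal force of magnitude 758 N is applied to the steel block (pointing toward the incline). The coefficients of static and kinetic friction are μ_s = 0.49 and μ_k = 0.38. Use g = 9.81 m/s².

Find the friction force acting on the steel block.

The horizontal push has a component P sin θ into the surface, so N = m g cos θ + P sin θ = 1057 + 296.2 = 1353 N.
Along the incline, the net driving force (taking up-slope positive) is P cos θ − m g sin θ = 697.7 − 448.5 = 249.3 N, so equilibrium requires friction f = -249.3 N (down-slope).
Maximum static friction: μ_s N = 0.49 × 1353 = 662.8 N.
Since 249.3 N is within the 662.8 N limit, the steel block stays put and friction is exactly 249 N.

f ≈ 249 N (down the incline)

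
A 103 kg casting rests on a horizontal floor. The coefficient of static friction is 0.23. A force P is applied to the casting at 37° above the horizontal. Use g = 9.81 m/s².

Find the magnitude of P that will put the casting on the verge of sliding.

P ≈ 248 N

N = m g − P sin α (the pull lifts the casting).
At impending slip, P cos α = μ_s N = μ_s (m g − P sin α).
Solving: P (cos α + μ_s sin α) = μ_s m g → P = 0.23×1010/(cos 37° + 0.23 sin 37°) = 232/0.9371 = 248 N.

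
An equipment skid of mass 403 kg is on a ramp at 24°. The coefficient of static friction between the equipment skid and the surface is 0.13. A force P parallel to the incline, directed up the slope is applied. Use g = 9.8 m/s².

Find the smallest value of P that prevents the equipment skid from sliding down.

P_min ≈ 1140 N

The equipment skid tends to slide down (tan θ > μ_s), so at the point of impending slip friction acts up-slope at its limit: f = μ_s N.
P is parallel to the surface, so N = m g cos θ = 3610 N.
Along the incline: P + μ_s N = m g sin θ, so P = 1610 − 0.13×3610 = 1140 N.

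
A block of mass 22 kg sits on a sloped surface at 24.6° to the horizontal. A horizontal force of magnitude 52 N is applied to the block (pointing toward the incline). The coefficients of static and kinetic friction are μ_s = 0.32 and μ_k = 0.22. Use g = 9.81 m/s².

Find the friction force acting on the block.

f ≈ 42.6 N (up the incline)

Normal direction: N = m g cos θ + P sin θ = 217.9 N.
Along the incline, the net driving force (taking up-slope positive) is P cos θ − m g sin θ = 47.28 − 89.84 = -42.56 N, so equilibrium requires friction f = 42.56 N (up-slope).
The limit of static friction is μ_s N = 69.72 N.
|f_req| = 42.56 ≤ 69.72 N → the block is in equilibrium; friction equals the required value.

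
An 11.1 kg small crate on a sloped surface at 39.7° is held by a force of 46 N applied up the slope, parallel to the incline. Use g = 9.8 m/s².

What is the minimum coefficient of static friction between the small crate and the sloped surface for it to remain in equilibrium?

N = m g cos θ = 83.7 N.
Friction must make up the shortfall along the incline: f = m g sin θ − P = 69.49 − 46 = 23.49 N.
At the threshold f = μ_s N, so μ_s,min = 23.49/83.7 = 0.281.

μ_s,min ≈ 0.281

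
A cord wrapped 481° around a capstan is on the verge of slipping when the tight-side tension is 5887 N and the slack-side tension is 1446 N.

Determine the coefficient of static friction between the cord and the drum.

T₂/T₁ = e^{μβ} → μ = ln(T₂/T₁)/β.
β = 481° = 8.395 rad.
μ = ln(5887/1446)/8.395 = ln(4.071)/8.395 = 0.167.

μ ≈ 0.167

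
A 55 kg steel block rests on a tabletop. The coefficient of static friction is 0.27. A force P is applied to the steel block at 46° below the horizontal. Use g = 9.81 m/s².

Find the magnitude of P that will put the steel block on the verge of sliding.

P ≈ 291 N

N = m g + P sin α (the push presses the steel block into the tabletop).
At impending slip, P cos α = μ_s N = μ_s (m g + P sin α).
Solving: P (cos α − μ_s sin α) = μ_s m g → P = 0.27×540/(cos 46° − 0.27 sin 46°) = 146/0.5004 = 291 N.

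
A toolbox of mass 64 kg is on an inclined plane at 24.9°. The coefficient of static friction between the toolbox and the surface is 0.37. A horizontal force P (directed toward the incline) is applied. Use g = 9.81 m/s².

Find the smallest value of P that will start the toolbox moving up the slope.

At impending motion up the slope, friction acts down-slope at its limit: f = μ_s N.
Perpendicular to the incline: N = m g cos θ + P sin θ.
Along the incline: P cos θ = m g sin θ + μ_s N = m g sin θ + μ_s (m g cos θ + P sin θ).
Solving, P (cos θ − μ_s sin θ) = m g (sin θ + μ_s cos θ), so P = 64×9.81×(sin 24.9° + 0.37 cos 24.9°)/(cos 24.9° − 0.37 sin 24.9°) = 628×0.7566/0.7513 = 632 N.

P ≈ 632 N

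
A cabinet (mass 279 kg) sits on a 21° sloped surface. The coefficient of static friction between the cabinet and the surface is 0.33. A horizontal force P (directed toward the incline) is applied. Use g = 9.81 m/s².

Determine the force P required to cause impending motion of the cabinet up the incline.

P ≈ 2240 N

At impending motion up the slope, friction acts down-slope at its limit: f = μ_s N.
Perpendicular to the incline: N = m g cos θ + P sin θ.
Along the incline: P cos θ = m g sin θ + μ_s N = m g sin θ + μ_s (m g cos θ + P sin θ).
Solving, P (cos θ − μ_s sin θ) = m g (sin θ + μ_s cos θ), so P = 279×9.81×(sin 21° + 0.33 cos 21°)/(cos 21° − 0.33 sin 21°) = 2740×0.6664/0.8153 = 2240 N.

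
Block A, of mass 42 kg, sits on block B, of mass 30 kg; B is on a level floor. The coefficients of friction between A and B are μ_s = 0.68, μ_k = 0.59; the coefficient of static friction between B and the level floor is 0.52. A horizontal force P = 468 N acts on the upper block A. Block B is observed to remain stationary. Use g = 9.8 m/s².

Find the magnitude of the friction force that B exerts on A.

f ≈ 243 N

Normal force at the A–B interface: N₁ = m_A g = 411.6 N.
So the A–B interface can sustain at most μ_s N₁ = 279.9 N of static friction.
P = 468 N exceeds that limit, so A slips over B and the interface friction becomes kinetic: f₁ = μ_k N₁ = 0.59×411.6 = 243 N.
By Newton's third law B feels 243 N forward from A. With B stationary, the floor's static friction on B balances it: f₂ = 243 N (well within μ_s(m_A+m_B)g = 366.9 N).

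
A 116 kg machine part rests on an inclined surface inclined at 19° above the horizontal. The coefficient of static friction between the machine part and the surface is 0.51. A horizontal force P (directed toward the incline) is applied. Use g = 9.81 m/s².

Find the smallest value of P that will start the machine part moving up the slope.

P ≈ 1180 N

At impending motion up the slope, friction acts down-slope at its limit: f = μ_s N.
Perpendicular to the incline: N = m g cos θ + P sin θ.
Along the incline: P cos θ = m g sin θ + μ_s N = m g sin θ + μ_s (m g cos θ + P sin θ).
Solving, P (cos θ − μ_s sin θ) = m g (sin θ + μ_s cos θ), so P = 116×9.81×(sin 19° + 0.51 cos 19°)/(cos 19° − 0.51 sin 19°) = 1140×0.8078/0.7795 = 1180 N.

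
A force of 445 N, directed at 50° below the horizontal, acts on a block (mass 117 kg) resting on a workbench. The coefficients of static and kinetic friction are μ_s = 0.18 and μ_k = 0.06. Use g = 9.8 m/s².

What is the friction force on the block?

f ≈ 89.2 N

The vertical component of P adds to the normal force: N = m g + P sin α = 1147 + 340.9 = 1487 N.
The horizontal driving force is P cos α = 286 N, so equilibrium needs friction f = 286 N.
μ_s N = 0.18 × 1487 = 267.7 N.
286 > 267.7 N → the block slides; f = μ_k N = 0.06×1487 = 89.2 N.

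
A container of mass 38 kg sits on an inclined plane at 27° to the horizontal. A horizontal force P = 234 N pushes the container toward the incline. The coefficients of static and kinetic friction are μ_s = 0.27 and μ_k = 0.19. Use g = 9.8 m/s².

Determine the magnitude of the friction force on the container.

f ≈ 39.4 N (down the incline)

Normal direction: N = m g cos θ + P sin θ = 438 N.
Parallel to the incline: P cos θ − m g sin θ = 208.5 − 169.1 = 39.43 N; the friction needed to balance this is 39.43 N acting down the slope.
Maximum static friction: μ_s N = 0.27 × 438 = 118.3 N.
Since 39.43 N is within the 118.3 N limit, the container stays put and friction is exactly 39.4 N.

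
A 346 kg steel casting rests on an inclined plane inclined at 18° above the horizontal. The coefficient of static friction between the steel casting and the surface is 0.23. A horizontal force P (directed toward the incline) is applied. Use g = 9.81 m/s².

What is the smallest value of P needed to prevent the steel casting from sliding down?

The steel casting tends to slide down (tan θ > μ_s), so at the point of impending slip friction acts up-slope at its limit: f = μ_s N.
Perpendicular to the incline: N = m g cos θ + P sin θ.
Along the incline: P cos θ + μ_s N = m g sin θ, i.e. P cos θ + μ_s (m g cos θ + P sin θ) = m g sin θ.
Solving, P (cos θ + μ_s sin θ) = m g (sin θ − μ_s cos θ), so P = 3390×0.09027/1.022 = 300 N.

P_min ≈ 300 N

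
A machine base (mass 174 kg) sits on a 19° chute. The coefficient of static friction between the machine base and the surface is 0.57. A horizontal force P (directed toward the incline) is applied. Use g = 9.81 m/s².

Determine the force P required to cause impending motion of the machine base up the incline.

At impending motion up the slope, friction acts down-slope at its limit: f = μ_s N.
Perpendicular to the incline: N = m g cos θ + P sin θ.
Along the incline: P cos θ = m g sin θ + μ_s N = m g sin θ + μ_s (m g cos θ + P sin θ).
Solving, P (cos θ − μ_s sin θ) = m g (sin θ + μ_s cos θ), so P = 174×9.81×(sin 19° + 0.57 cos 19°)/(cos 19° − 0.57 sin 19°) = 1710×0.8645/0.7599 = 1940 N.

P ≈ 1940 N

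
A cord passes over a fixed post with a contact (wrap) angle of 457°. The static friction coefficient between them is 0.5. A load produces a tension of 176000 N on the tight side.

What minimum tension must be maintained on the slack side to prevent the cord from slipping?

T_min ≈ 3260 N

Capstan equation at impending slip: T_tight/T_slack = e^{μβ}.
β = 457° = 7.976 rad; e^{μβ} = e^{0.5×7.976} = 53.95.
T_slack = T_tight / e^{μβ} = 176000 / 53.95 = 3260 N.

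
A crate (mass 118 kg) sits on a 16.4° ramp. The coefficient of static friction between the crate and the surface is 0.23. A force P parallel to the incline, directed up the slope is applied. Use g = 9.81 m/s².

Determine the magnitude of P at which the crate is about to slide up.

At impending motion up the slope, friction acts down-slope at its limit: f = μ_s N.
P is parallel to the surface, so N = m g cos θ = 1110 N.
Along the incline: P = m g sin θ + μ_s N = 327 + 0.23×1110 = 582 N.

P ≈ 582 N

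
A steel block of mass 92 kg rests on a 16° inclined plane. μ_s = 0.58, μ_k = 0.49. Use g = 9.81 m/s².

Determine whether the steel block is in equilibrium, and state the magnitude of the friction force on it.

f ≈ 249 N

N = m g cos θ = 868 N.
Down-slope weight component: m g sin θ = 249 N.
μ_s N = 503 N.
249 ≤ 503 N, so it stays put; friction = 249 N.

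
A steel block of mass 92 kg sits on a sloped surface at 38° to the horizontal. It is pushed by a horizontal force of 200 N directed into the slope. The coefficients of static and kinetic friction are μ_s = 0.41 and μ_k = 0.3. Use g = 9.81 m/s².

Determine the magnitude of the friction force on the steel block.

f ≈ 250 N (up the incline)

Resolve perpendicular to the incline: N = m g cos θ + P sin θ = 92×9.81×cos 38° + 200×sin 38° = 834.3 N.
Parallel to the incline: P cos θ − m g sin θ = 157.6 − 555.6 = -398 N; the friction needed to balance this is 398 N acting up the slope.
The limit of static friction is μ_s N = 342.1 N.
|f_req| = 398 > 342.1 N → the steel block slides down the incline; f = μ_k N = 0.3 × 834.3 = 250 N.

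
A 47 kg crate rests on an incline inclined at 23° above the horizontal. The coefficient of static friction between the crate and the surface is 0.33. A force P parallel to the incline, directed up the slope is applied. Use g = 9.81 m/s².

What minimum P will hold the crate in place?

P_min ≈ 40.1 N

The crate tends to slide down (tan θ > μ_s), so at the point of impending slip friction acts up-slope at its limit: f = μ_s N.
P is parallel to the surface, so N = m g cos θ = 424 N.
Along the incline: P + μ_s N = m g sin θ, so P = 180 − 0.33×424 = 40.1 N.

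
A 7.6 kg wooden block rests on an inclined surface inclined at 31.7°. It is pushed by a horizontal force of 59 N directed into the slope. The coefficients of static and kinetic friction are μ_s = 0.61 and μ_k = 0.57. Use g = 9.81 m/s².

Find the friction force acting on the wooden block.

f ≈ 11 N (down the incline)

The horizontal push has a component P sin θ into the surface, so N = m g cos θ + P sin θ = 63.43 + 31 = 94.44 N.
Parallel to the incline: P cos θ − m g sin θ = 50.2 − 39.18 = 11.02 N; the friction needed to balance this is 11.02 N acting down the slope.
Maximum static friction: μ_s N = 0.61 × 94.44 = 57.61 N.
Since 11.02 N is within the 57.61 N limit, the wooden block stays put and friction is exactly 11 N.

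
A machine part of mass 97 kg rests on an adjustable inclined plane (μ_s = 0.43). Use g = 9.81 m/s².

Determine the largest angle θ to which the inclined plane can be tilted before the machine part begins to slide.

θ_max ≈ 23.3°

At the slip threshold, m g sin θ = μ_s · m g cos θ, so tan θ = μ_s.
θ_max = arctan(0.43) = 23.3°.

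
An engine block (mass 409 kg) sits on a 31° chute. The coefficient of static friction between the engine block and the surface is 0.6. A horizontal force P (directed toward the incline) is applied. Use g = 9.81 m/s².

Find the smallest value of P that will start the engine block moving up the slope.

P ≈ 7530 N

At impending motion up the slope, friction acts down-slope at its limit: f = μ_s N.
Perpendicular to the incline: N = m g cos θ + P sin θ.
Along the incline: P cos θ = m g sin θ + μ_s N = m g sin θ + μ_s (m g cos θ + P sin θ).
Solving, P (cos θ − μ_s sin θ) = m g (sin θ + μ_s cos θ), so P = 409×9.81×(sin 31° + 0.6 cos 31°)/(cos 31° − 0.6 sin 31°) = 4010×1.029/0.5481 = 7530 N.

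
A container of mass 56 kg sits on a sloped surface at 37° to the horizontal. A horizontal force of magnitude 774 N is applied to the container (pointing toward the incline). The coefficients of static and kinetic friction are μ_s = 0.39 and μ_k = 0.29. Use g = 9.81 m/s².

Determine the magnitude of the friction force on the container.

Resolve perpendicular to the incline: N = m g cos θ + P sin θ = 56×9.81×cos 37° + 774×sin 37° = 904.5 N.
Along the incline, the net driving force (taking up-slope positive) is P cos θ − m g sin θ = 618.1 − 330.6 = 287.5 N, so equilibrium requires friction f = -287.5 N (down-slope).
The limit of static friction is μ_s N = 352.8 N.
|f_req| = 287.5 ≤ 352.8 N → the container is in equilibrium; friction equals the required value.

f ≈ 288 N (down the incline)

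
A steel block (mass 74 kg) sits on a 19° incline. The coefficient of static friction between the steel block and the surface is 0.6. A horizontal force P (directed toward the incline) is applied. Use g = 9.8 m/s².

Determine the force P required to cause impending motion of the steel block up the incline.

P ≈ 863 N

At impending motion up the slope, friction acts down-slope at its limit: f = μ_s N.
Perpendicular to the incline: N = m g cos θ + P sin θ.
Along the incline: P cos θ = m g sin θ + μ_s N = m g sin θ + μ_s (m g cos θ + P sin θ).
Solving, P (cos θ − μ_s sin θ) = m g (sin θ + μ_s cos θ), so P = 74×9.8×(sin 19° + 0.6 cos 19°)/(cos 19° − 0.6 sin 19°) = 725×0.8929/0.7502 = 863 N.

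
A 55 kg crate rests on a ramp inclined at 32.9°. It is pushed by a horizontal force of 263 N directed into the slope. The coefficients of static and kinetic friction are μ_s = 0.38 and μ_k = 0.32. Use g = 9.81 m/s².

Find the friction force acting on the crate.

f ≈ 72.2 N (up the incline)

The horizontal push has a component P sin θ into the surface, so N = m g cos θ + P sin θ = 453 + 142.9 = 595.9 N.
Along the incline, the net driving force (taking up-slope positive) is P cos θ − m g sin θ = 220.8 − 293.1 = -72.25 N, so equilibrium requires friction f = 72.25 N (up-slope).
Maximum static friction: μ_s N = 0.38 × 595.9 = 226.4 N.
Since 72.25 N is within the 226.4 N limit, the crate stays put and friction is exactly 72.2 N.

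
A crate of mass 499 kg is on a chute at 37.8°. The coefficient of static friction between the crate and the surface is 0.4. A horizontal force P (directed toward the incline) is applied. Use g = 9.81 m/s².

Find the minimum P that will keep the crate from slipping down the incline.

P_min ≈ 1400 N

The crate tends to slide down (tan θ > μ_s), so at the point of impending slip friction acts up-slope at its limit: f = μ_s N.
Perpendicular to the incline: N = m g cos θ + P sin θ.
Along the incline: P cos θ + μ_s N = m g sin θ, i.e. P cos θ + μ_s (m g cos θ + P sin θ) = m g sin θ.
Solving, P (cos θ + μ_s sin θ) = m g (sin θ − μ_s cos θ), so P = 4900×0.2968/1.035 = 1400 N.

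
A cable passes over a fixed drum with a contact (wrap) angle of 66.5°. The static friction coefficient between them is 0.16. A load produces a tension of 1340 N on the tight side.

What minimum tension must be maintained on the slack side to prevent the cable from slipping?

Capstan equation at impending slip: T_tight/T_slack = e^{μβ}.
β = 66.5° = 1.161 rad; e^{μβ} = e^{0.16×1.161} = 1.204.
T_slack = T_tight / e^{μβ} = 1340 / 1.204 = 1110 N.

T_min ≈ 1110 N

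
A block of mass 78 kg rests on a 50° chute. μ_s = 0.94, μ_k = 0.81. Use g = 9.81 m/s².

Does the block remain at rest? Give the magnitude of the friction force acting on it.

f ≈ 398 N

N = m g cos θ = 492 N.
Down-slope weight component: m g sin θ = 586 N.
μ_s N = 462 N.
586 > 462 N, so it slides; kinetic friction f = μ_k N = 0.81×492 = 398 N.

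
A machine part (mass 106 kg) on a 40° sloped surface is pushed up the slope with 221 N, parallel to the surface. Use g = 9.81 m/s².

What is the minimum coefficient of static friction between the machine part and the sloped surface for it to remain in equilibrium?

μ_s,min ≈ 0.562

N = m g cos θ = 796.6 N.
Friction must make up the shortfall along the incline: f = m g sin θ − P = 668.4 − 221 = 447.4 N.
At the threshold f = μ_s N, so μ_s,min = 447.4/796.6 = 0.562.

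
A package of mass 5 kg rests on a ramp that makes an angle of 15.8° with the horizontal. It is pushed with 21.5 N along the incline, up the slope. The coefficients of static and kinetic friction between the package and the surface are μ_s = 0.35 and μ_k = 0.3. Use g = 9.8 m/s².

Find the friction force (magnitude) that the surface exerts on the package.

f ≈ 8.16 N (down the incline)

Perpendicular to the surface, N = m g cos θ = 5·9.8·cos 15.8° = 47.15 N.
For equilibrium along the incline the friction force must supply f = m g sin θ − P = 13.34 − 21.5 = -8.158 N (positive meaning up-slope).
The static-friction ceiling is μ_s N = 0.35 × 47.15 = 16.5 N.
Since |-8.158| ≤ 16.5 N, the package remains in static equilibrium and friction takes exactly the required value.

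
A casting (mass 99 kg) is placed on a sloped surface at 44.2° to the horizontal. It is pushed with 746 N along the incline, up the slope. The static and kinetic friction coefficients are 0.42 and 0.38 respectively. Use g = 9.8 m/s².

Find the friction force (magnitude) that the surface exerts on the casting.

The normal reaction is N = m g cos θ = 695.5 N.
For equilibrium along the incline the friction force must supply f = m g sin θ − P = 676.4 − 746 = -69.61 N (positive meaning up-slope).
The static-friction ceiling is μ_s N = 0.42 × 695.5 = 292.1 N.
Since |-69.61| ≤ 292.1 N, the casting remains in static equilibrium and friction takes exactly the required value.

f ≈ 69.6 N (down the incline)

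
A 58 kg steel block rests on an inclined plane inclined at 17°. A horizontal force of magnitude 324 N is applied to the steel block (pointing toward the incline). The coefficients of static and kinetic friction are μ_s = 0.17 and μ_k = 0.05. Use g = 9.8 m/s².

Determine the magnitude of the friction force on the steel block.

Resolve perpendicular to the incline: N = m g cos θ + P sin θ = 58×9.8×cos 17° + 324×sin 17° = 638.3 N.
Along the incline, the net driving force (taking up-slope positive) is P cos θ − m g sin θ = 309.8 − 166.2 = 143.7 N, so equilibrium requires friction f = -143.7 N (down-slope).
Maximum static friction: μ_s N = 0.17 × 638.3 = 108.5 N.
|f_req| = 143.7 > 108.5 N → the steel block slides up the incline; f = μ_k N = 0.05 × 638.3 = 31.9 N.

f ≈ 31.9 N (down the incline)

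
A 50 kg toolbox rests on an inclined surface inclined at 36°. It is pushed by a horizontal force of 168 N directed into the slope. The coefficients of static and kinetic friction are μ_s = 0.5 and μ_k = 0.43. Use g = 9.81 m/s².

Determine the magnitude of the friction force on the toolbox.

The horizontal push has a component P sin θ into the surface, so N = m g cos θ + P sin θ = 396.8 + 98.75 = 495.6 N.
Along the incline, the net driving force (taking up-slope positive) is P cos θ − m g sin θ = 135.9 − 288.3 = -152.4 N, so equilibrium requires friction f = 152.4 N (up-slope).
The limit of static friction is μ_s N = 247.8 N.
Since 152.4 N is within the 247.8 N limit, the toolbox stays put and friction is exactly 152 N.

f ≈ 152 N (up the incline)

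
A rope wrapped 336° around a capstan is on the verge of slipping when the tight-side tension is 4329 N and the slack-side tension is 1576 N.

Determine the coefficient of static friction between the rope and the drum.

T₂/T₁ = e^{μβ} → μ = ln(T₂/T₁)/β.
β = 336° = 5.864 rad.
μ = ln(4329/1576)/5.864 = ln(2.747)/5.864 = 0.172.

μ ≈ 0.172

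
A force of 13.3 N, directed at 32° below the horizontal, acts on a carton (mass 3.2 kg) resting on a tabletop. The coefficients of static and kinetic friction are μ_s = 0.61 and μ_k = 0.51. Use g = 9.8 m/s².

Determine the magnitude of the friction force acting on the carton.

f ≈ 11.3 N

N = m g + P sin α = 31.36 + 13.3×sin 32° = 38.41 N.
The horizontal driving force is P cos α = 11.28 N, so equilibrium needs friction f = 11.28 N.
The static-friction limit is μ_s N = 23.43 N.
11.28 ≤ 23.43 N → static; friction equals the required 11.3 N.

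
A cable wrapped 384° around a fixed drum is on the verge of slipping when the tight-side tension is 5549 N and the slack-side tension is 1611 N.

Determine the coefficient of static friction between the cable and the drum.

T₂/T₁ = e^{μβ} → μ = ln(T₂/T₁)/β.
β = 384° = 6.702 rad.
μ = ln(5549/1611)/6.702 = ln(3.444)/6.702 = 0.185.

μ ≈ 0.185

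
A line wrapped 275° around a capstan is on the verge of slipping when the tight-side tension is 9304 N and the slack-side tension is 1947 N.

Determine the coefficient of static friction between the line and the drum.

μ ≈ 0.326

T₂/T₁ = e^{μβ} → μ = ln(T₂/T₁)/β.
β = 275° = 4.8 rad.
μ = ln(9304/1947)/4.8 = ln(4.779)/4.8 = 0.326.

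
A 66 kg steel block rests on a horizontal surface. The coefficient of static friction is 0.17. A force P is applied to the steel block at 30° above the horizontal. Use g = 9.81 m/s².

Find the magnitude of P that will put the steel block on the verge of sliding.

P ≈ 116 N

N = m g − P sin α (the pull lifts the steel block).
At impending slip, P cos α = μ_s N = μ_s (m g − P sin α).
Solving: P (cos α + μ_s sin α) = μ_s m g → P = 0.17×647/(cos 30° + 0.17 sin 30°) = 110/0.951 = 116 N.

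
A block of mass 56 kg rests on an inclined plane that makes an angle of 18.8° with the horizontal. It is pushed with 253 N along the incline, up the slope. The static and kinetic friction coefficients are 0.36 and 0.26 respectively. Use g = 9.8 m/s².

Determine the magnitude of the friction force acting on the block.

Normal force: N = m g cos θ = 56 × 9.8 × cos 18.8° = 519.5 N.
Parallel to the incline, ΣF = 0 gives f = m g sin θ − P = 176.9 − 253 = -76.14 N (up-slope positive).
Static friction can supply at most μ_s N = 187 N.
Since |-76.14| ≤ 187 N, static friction is sufficient; f equals the required value, not μ_s N.

f ≈ 76.1 N (down the incline)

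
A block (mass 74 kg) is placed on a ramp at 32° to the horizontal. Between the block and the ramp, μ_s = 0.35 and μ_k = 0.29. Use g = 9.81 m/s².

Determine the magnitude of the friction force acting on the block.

f ≈ 179 N (up the incline)

The normal reaction is N = m g cos θ = 615.6 N.
Along the slope the weight component is m g sin θ = 384.7 N; friction must supply exactly this, acting up-slope.
Static friction can supply at most μ_s N = 215.5 N.
Since |384.7| > 215.5 N, static friction cannot hold it; the block slides down the incline and kinetic friction applies: f = μ_k N = 0.29 × 615.6 = 179 N.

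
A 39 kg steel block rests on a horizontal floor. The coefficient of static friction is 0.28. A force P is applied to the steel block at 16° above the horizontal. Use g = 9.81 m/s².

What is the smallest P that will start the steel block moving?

N = m g − P sin α (the pull lifts the steel block).
At impending slip, P cos α = μ_s N = μ_s (m g − P sin α).
Solving: P (cos α + μ_s sin α) = μ_s m g → P = 0.28×383/(cos 16° + 0.28 sin 16°) = 107/1.038 = 103 N.

P ≈ 103 N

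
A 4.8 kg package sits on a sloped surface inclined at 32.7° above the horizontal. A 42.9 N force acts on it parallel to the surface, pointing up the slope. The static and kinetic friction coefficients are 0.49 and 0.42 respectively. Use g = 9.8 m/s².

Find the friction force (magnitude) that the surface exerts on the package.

f ≈ 17.5 N (down the incline)

Normal force: N = m g cos θ = 4.8 × 9.8 × cos 32.7° = 39.58 N.
The friction needed for equilibrium is m g sin θ − P = 25.41 − 42.9 = -17.49 N, measured positive up-slope.
Static friction can supply at most μ_s N = 19.4 N.
Since |-17.49| ≤ 19.4 N, static friction is sufficient; f equals the required value, not μ_s N.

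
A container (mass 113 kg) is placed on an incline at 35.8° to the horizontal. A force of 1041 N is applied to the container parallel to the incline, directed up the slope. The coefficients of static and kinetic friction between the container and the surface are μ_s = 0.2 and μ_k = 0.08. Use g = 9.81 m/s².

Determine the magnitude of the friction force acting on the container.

f ≈ 71.9 N (down the incline)

The normal reaction is N = m g cos θ = 899.1 N.
Parallel to the incline, ΣF = 0 gives f = m g sin θ − P = 648.4 − 1041 = -392.6 N (up-slope positive).
Static friction can supply at most μ_s N = 179.8 N.
Since |-392.6| > 179.8 N, static friction cannot hold it; the container slides up the incline and kinetic friction applies: f = μ_k N = 0.08 × 899.1 = 71.9 N.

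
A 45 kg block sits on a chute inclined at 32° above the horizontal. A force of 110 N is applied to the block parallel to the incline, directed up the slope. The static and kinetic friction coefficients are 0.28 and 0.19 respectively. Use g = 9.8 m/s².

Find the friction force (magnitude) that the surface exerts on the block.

f ≈ 71.1 N (up the incline)

The normal reaction is N = m g cos θ = 374 N.
For equilibrium along the incline the friction force must supply f = m g sin θ − P = 233.7 − 110 = 123.7 N (positive meaning up-slope).
Static friction can supply at most μ_s N = 104.7 N.
Since |123.7| > 104.7 N, static friction cannot hold it; the block slides down the incline and kinetic friction applies: f = μ_k N = 0.19 × 374 = 71.1 N.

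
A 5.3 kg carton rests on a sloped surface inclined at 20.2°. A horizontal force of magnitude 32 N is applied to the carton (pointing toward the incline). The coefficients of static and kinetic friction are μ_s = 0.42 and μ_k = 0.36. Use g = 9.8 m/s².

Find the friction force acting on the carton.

Resolve perpendicular to the incline: N = m g cos θ + P sin θ = 5.3×9.8×cos 20.2° + 32×sin 20.2° = 59.79 N.
Along the incline, the net driving force (taking up-slope positive) is P cos θ − m g sin θ = 30.03 − 17.93 = 12.1 N, so equilibrium requires friction f = -12.1 N (down-slope).
Maximum static friction: μ_s N = 0.42 × 59.79 = 25.11 N.
|f_req| = 12.1 ≤ 25.11 N → the carton is in equilibrium; friction equals the required value.

f ≈ 12.1 N (down the incline)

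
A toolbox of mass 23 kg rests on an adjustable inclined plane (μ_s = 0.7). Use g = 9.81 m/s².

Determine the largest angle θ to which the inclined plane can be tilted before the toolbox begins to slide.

θ_max ≈ 35°

At the slip threshold, m g sin θ = μ_s · m g cos θ, so tan θ = μ_s.
θ_max = arctan(0.7) = 35°.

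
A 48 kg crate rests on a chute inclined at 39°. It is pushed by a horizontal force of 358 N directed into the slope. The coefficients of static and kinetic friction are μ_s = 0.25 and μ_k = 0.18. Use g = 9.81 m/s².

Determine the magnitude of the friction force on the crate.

f ≈ 18.1 N (up the incline)

Normal direction: N = m g cos θ + P sin θ = 591.2 N.
Parallel to the incline: P cos θ − m g sin θ = 278.2 − 296.3 = -18.12 N; the friction needed to balance this is 18.12 N acting up the slope.
The limit of static friction is μ_s N = 147.8 N.
|f_req| = 18.12 ≤ 147.8 N → the crate is in equilibrium; friction equals the required value.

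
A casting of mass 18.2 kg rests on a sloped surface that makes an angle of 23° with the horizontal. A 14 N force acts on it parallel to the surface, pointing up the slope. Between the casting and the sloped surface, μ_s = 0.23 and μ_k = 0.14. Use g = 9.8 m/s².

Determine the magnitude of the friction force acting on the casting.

f ≈ 23 N (up the incline)

Perpendicular to the surface, N = m g cos θ = 18.2·9.8·cos 23° = 164.2 N.
For equilibrium along the incline the friction force must supply f = m g sin θ − P = 69.69 − 14 = 55.69 N (positive meaning up-slope).
The static-friction ceiling is μ_s N = 0.23 × 164.2 = 37.76 N.
Since |55.69| > 37.76 N, static friction cannot hold it; the casting slides down the incline and kinetic friction applies: f = μ_k N = 0.14 × 164.2 = 23 N.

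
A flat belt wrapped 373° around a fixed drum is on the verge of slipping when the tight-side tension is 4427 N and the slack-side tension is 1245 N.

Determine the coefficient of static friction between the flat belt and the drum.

T₂/T₁ = e^{μβ} → μ = ln(T₂/T₁)/β.
β = 373° = 6.51 rad.
μ = ln(4427/1245)/6.51 = ln(3.556)/6.51 = 0.195.

μ ≈ 0.195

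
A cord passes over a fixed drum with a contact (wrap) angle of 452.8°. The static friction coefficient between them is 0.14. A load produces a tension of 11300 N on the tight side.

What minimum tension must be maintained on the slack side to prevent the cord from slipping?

Capstan equation at impending slip: T_tight/T_slack = e^{μβ}.
β = 452.8° = 7.903 rad; e^{μβ} = e^{0.14×7.903} = 3.023.
T_slack = T_tight / e^{μβ} = 11300 / 3.023 = 3740 N.

T_min ≈ 3740 N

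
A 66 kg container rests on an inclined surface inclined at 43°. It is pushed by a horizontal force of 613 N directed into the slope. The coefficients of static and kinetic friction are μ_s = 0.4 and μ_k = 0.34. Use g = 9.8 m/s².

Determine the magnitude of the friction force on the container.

f ≈ 7.2 N (down the incline)

Normal direction: N = m g cos θ + P sin θ = 891.1 N.
Along the incline, the net driving force (taking up-slope positive) is P cos θ − m g sin θ = 448.3 − 441.1 = 7.203 N, so equilibrium requires friction f = -7.203 N (down-slope).
The limit of static friction is μ_s N = 356.4 N.
Since 7.203 N is within the 356.4 N limit, the container stays put and friction is exactly 7.2 N.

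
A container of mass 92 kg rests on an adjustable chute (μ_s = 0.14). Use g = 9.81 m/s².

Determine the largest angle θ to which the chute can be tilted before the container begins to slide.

θ_max ≈ 7.97°

At the slip threshold, m g sin θ = μ_s · m g cos θ, so tan θ = μ_s.
θ_max = arctan(0.14) = 7.97°.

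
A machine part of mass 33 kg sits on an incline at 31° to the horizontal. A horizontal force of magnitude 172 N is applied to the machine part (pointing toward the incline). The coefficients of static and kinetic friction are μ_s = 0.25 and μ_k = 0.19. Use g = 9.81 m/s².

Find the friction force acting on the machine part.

f ≈ 19.3 N (up the incline)

Resolve perpendicular to the incline: N = m g cos θ + P sin θ = 33×9.81×cos 31° + 172×sin 31° = 366.1 N.
Parallel to the incline: P cos θ − m g sin θ = 147.4 − 166.7 = -19.3 N; the friction needed to balance this is 19.3 N acting up the slope.
The limit of static friction is μ_s N = 91.52 N.
|f_req| = 19.3 ≤ 91.52 N → the machine part is in equilibrium; friction equals the required value.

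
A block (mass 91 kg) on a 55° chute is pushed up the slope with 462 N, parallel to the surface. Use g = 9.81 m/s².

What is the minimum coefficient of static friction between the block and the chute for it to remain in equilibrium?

N = m g cos θ = 512 N.
Friction must make up the shortfall along the incline: f = m g sin θ − P = 731.3 − 462 = 269.3 N.
At the threshold f = μ_s N, so μ_s,min = 269.3/512 = 0.526.

μ_s,min ≈ 0.526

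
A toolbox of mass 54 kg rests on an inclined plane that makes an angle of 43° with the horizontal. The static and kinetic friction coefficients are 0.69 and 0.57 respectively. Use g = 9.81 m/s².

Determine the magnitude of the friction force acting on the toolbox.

Normal force: N = m g cos θ = 54 × 9.81 × cos 43° = 387.4 N.
Along the slope the weight component is m g sin θ = 361.3 N; friction must supply exactly this, acting up-slope.
The static-friction ceiling is μ_s N = 0.69 × 387.4 = 267.3 N.
Since |361.3| > 267.3 N, static friction cannot hold it; the toolbox slides down the incline and kinetic friction applies: f = μ_k N = 0.57 × 387.4 = 221 N.

f ≈ 221 N (up the incline)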